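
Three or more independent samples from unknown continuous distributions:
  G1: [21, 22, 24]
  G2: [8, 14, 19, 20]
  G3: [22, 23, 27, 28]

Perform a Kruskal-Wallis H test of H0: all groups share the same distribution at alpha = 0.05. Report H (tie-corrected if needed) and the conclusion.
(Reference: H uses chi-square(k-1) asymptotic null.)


Step 1: Combine all N = 11 observations and assign midranks.
sorted (value, group, rank): (8,G2,1), (14,G2,2), (19,G2,3), (20,G2,4), (21,G1,5), (22,G1,6.5), (22,G3,6.5), (23,G3,8), (24,G1,9), (27,G3,10), (28,G3,11)
Step 2: Sum ranks within each group.
R_1 = 20.5 (n_1 = 3)
R_2 = 10 (n_2 = 4)
R_3 = 35.5 (n_3 = 4)
Step 3: H = 12/(N(N+1)) * sum(R_i^2/n_i) - 3(N+1)
     = 12/(11*12) * (20.5^2/3 + 10^2/4 + 35.5^2/4) - 3*12
     = 0.090909 * 480.146 - 36
     = 7.649621.
Step 4: Ties present; correction factor C = 1 - 6/(11^3 - 11) = 0.995455. Corrected H = 7.649621 / 0.995455 = 7.684551.
Step 5: Under H0, H ~ chi^2(2); p-value = 0.021445.
Step 6: alpha = 0.05. reject H0.

H = 7.6846, df = 2, p = 0.021445, reject H0.


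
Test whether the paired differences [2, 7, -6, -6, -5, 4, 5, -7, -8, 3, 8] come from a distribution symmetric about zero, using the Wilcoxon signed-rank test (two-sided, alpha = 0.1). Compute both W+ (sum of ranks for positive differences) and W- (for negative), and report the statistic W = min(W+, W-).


Step 1: Drop any zero differences (none here) and take |d_i|.
|d| = [2, 7, 6, 6, 5, 4, 5, 7, 8, 3, 8]
Step 2: Midrank |d_i| (ties get averaged ranks).
ranks: |2|->1, |7|->8.5, |6|->6.5, |6|->6.5, |5|->4.5, |4|->3, |5|->4.5, |7|->8.5, |8|->10.5, |3|->2, |8|->10.5
Step 3: Attach original signs; sum ranks with positive sign and with negative sign.
W+ = 1 + 8.5 + 3 + 4.5 + 2 + 10.5 = 29.5
W- = 6.5 + 6.5 + 4.5 + 8.5 + 10.5 = 36.5
(Check: W+ + W- = 66 should equal n(n+1)/2 = 66.)
Step 4: Test statistic W = min(W+, W-) = 29.5.
Step 5: Ties in |d|, so use the tie-corrected normal approximation.
        E[W] = n(n+1)/4 = 11*12/4 = 33.
        Tie groups: |d|=5 (t=2), |d|=6 (t=2), |d|=7 (t=2), |d|=8 (t=2); sum(t^3 - t) = 24.
        Var[W] = n(n+1)(2n+1)/24 - sum(t^3-t)/48 = 3036/24 - 24/48 = 126.
        z = (W - E[W]) / sqrt(Var[W]) = (29.5 - 33) / 11.2250 = -0.3118.
        Two-sided p = 2*Phi(z) = 0.755189.
Step 6: alpha = 0.1. fail to reject H0.

W+ = 29.5, W- = 36.5, W = min = 29.5, p = 0.755189, fail to reject H0.


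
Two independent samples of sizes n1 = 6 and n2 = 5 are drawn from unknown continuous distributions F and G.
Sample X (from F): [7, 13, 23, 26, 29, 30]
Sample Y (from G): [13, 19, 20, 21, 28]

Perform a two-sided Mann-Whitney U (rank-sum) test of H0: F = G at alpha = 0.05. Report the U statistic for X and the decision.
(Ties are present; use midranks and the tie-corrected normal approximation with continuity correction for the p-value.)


Step 1: Combine and sort all 11 observations; assign midranks.
sorted (value, group): (7,X), (13,X), (13,Y), (19,Y), (20,Y), (21,Y), (23,X), (26,X), (28,Y), (29,X), (30,X)
ranks: 7->1, 13->2.5, 13->2.5, 19->4, 20->5, 21->6, 23->7, 26->8, 28->9, 29->10, 30->11
Step 2: Rank sum for X: R1 = 1 + 2.5 + 7 + 8 + 10 + 11 = 39.5.
Step 3: U_X = R1 - n1(n1+1)/2 = 39.5 - 6*7/2 = 39.5 - 21 = 18.5.
       U_Y = n1*n2 - U_X = 30 - 18.5 = 11.5.
Step 4: Ties are present, so use the tie-corrected normal approximation (with continuity correction) for the p-value.
Step 5: p-value = 0.583025; compare to alpha = 0.05. fail to reject H0.

U_X = 18.5, p = 0.583025, fail to reject H0 at alpha = 0.05.


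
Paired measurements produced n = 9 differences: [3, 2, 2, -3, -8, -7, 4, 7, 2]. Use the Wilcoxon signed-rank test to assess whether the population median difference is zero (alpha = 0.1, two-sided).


Step 1: Drop any zero differences (none here) and take |d_i|.
|d| = [3, 2, 2, 3, 8, 7, 4, 7, 2]
Step 2: Midrank |d_i| (ties get averaged ranks).
ranks: |3|->4.5, |2|->2, |2|->2, |3|->4.5, |8|->9, |7|->7.5, |4|->6, |7|->7.5, |2|->2
Step 3: Attach original signs; sum ranks with positive sign and with negative sign.
W+ = 4.5 + 2 + 2 + 6 + 7.5 + 2 = 24
W- = 4.5 + 9 + 7.5 = 21
(Check: W+ + W- = 45 should equal n(n+1)/2 = 45.)
Step 4: Test statistic W = min(W+, W-) = 21.
Step 5: Ties in |d|, so use the tie-corrected normal approximation.
        E[W] = n(n+1)/4 = 9*10/4 = 22.5.
        Tie groups: |d|=2 (t=3), |d|=3 (t=2), |d|=7 (t=2); sum(t^3 - t) = 36.
        Var[W] = n(n+1)(2n+1)/24 - sum(t^3-t)/48 = 1710/24 - 36/48 = 70.5.
        z = (W - E[W]) / sqrt(Var[W]) = (21 - 22.5) / 8.3964 = -0.1786.
        Two-sided p = 2*Phi(z) = 0.858215.
Step 6: alpha = 0.1. fail to reject H0.

W+ = 24, W- = 21, W = min = 21, p = 0.858215, fail to reject H0.


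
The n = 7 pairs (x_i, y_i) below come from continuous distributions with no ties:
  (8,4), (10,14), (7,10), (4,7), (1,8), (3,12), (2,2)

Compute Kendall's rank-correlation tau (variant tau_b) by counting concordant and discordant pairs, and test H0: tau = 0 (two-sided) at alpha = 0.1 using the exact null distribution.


Step 1: Enumerate the 21 unordered pairs (i,j) with i<j and classify each by sign(x_j-x_i) * sign(y_j-y_i).
  (1,2):dx=+2,dy=+10->C; (1,3):dx=-1,dy=+6->D; (1,4):dx=-4,dy=+3->D; (1,5):dx=-7,dy=+4->D
  (1,6):dx=-5,dy=+8->D; (1,7):dx=-6,dy=-2->C; (2,3):dx=-3,dy=-4->C; (2,4):dx=-6,dy=-7->C
  (2,5):dx=-9,dy=-6->C; (2,6):dx=-7,dy=-2->C; (2,7):dx=-8,dy=-12->C; (3,4):dx=-3,dy=-3->C
  (3,5):dx=-6,dy=-2->C; (3,6):dx=-4,dy=+2->D; (3,7):dx=-5,dy=-8->C; (4,5):dx=-3,dy=+1->D
  (4,6):dx=-1,dy=+5->D; (4,7):dx=-2,dy=-5->C; (5,6):dx=+2,dy=+4->C; (5,7):dx=+1,dy=-6->D
  (6,7):dx=-1,dy=-10->C
Step 2: C = 13, D = 8, total pairs = 21.
Step 3: tau = (C - D)/(n(n-1)/2) = (13 - 8)/21 = 0.238095.
Step 4: Exact two-sided p-value (enumerate n! = 5040 permutations of y under H0): p = 0.561905.
Step 5: alpha = 0.1. fail to reject H0.

tau_b = 0.2381 (C=13, D=8), p = 0.561905, fail to reject H0.


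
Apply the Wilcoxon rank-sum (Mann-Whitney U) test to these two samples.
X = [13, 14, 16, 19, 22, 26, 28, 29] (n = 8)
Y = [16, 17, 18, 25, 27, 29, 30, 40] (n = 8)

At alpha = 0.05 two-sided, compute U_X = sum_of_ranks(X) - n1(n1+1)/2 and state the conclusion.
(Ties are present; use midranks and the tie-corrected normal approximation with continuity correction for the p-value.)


Step 1: Combine and sort all 16 observations; assign midranks.
sorted (value, group): (13,X), (14,X), (16,X), (16,Y), (17,Y), (18,Y), (19,X), (22,X), (25,Y), (26,X), (27,Y), (28,X), (29,X), (29,Y), (30,Y), (40,Y)
ranks: 13->1, 14->2, 16->3.5, 16->3.5, 17->5, 18->6, 19->7, 22->8, 25->9, 26->10, 27->11, 28->12, 29->13.5, 29->13.5, 30->15, 40->16
Step 2: Rank sum for X: R1 = 1 + 2 + 3.5 + 7 + 8 + 10 + 12 + 13.5 = 57.
Step 3: U_X = R1 - n1(n1+1)/2 = 57 - 8*9/2 = 57 - 36 = 21.
       U_Y = n1*n2 - U_X = 64 - 21 = 43.
Step 4: Ties are present, so use the tie-corrected normal approximation (with continuity correction) for the p-value.
Step 5: p-value = 0.269443; compare to alpha = 0.05. fail to reject H0.

U_X = 21, p = 0.269443, fail to reject H0 at alpha = 0.05.


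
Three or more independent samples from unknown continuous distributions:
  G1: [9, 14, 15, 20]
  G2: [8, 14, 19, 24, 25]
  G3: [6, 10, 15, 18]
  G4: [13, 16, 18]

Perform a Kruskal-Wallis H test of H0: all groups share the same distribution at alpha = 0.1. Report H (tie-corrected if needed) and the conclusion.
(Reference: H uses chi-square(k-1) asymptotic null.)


Step 1: Combine all N = 16 observations and assign midranks.
sorted (value, group, rank): (6,G3,1), (8,G2,2), (9,G1,3), (10,G3,4), (13,G4,5), (14,G1,6.5), (14,G2,6.5), (15,G1,8.5), (15,G3,8.5), (16,G4,10), (18,G3,11.5), (18,G4,11.5), (19,G2,13), (20,G1,14), (24,G2,15), (25,G2,16)
Step 2: Sum ranks within each group.
R_1 = 32 (n_1 = 4)
R_2 = 52.5 (n_2 = 5)
R_3 = 25 (n_3 = 4)
R_4 = 26.5 (n_4 = 3)
Step 3: H = 12/(N(N+1)) * sum(R_i^2/n_i) - 3(N+1)
     = 12/(16*17) * (32^2/4 + 52.5^2/5 + 25^2/4 + 26.5^2/3) - 3*17
     = 0.044118 * 1197.58 - 51
     = 1.834559.
Step 4: Ties present; correction factor C = 1 - 18/(16^3 - 16) = 0.995588. Corrected H = 1.834559 / 0.995588 = 1.842688.
Step 5: Under H0, H ~ chi^2(3); p-value = 0.605690.
Step 6: alpha = 0.1. fail to reject H0.

H = 1.8427, df = 3, p = 0.605690, fail to reject H0.


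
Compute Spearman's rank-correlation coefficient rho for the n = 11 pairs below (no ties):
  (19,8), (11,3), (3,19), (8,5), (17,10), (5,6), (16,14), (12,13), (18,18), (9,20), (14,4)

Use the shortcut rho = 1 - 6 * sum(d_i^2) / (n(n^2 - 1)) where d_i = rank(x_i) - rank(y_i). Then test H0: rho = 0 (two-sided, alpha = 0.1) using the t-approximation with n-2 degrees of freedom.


Step 1: Rank x and y separately (midranks; no ties here).
rank(x): 19->11, 11->5, 3->1, 8->3, 17->9, 5->2, 16->8, 12->6, 18->10, 9->4, 14->7
rank(y): 8->5, 3->1, 19->10, 5->3, 10->6, 6->4, 14->8, 13->7, 18->9, 20->11, 4->2
Step 2: d_i = R_x(i) - R_y(i); compute d_i^2.
  (11-5)^2=36, (5-1)^2=16, (1-10)^2=81, (3-3)^2=0, (9-6)^2=9, (2-4)^2=4, (8-8)^2=0, (6-7)^2=1, (10-9)^2=1, (4-11)^2=49, (7-2)^2=25
sum(d^2) = 222.
Step 3: rho = 1 - 6*222 / (11*(11^2 - 1)) = 1 - 1332/1320 = -0.009091.
Step 4: Under H0, t = rho * sqrt((n-2)/(1-rho^2)) = -0.0273 ~ t(9).
Step 5: Two-sided p-value from the t-distribution with 9 df = 0.978837.
Step 6: alpha = 0.1. fail to reject H0.

rho = -0.0091, p = 0.978837, fail to reject H0 at alpha = 0.1.


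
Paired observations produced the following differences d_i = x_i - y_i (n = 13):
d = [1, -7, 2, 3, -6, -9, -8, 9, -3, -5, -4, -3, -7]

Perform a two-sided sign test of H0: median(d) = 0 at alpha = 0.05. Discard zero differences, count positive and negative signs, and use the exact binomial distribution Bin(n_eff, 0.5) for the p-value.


Step 1: Discard zero differences. Original n = 13; n_eff = number of nonzero differences = 13.
Nonzero differences (with sign): +1, -7, +2, +3, -6, -9, -8, +9, -3, -5, -4, -3, -7
Step 2: Count signs: positive = 4, negative = 9.
Step 3: Under H0: P(positive) = 0.5, so the number of positives S ~ Bin(13, 0.5).
Step 4: Two-sided exact p-value = sum of Bin(13,0.5) probabilities at or below the observed probability = 0.266846.
Step 5: alpha = 0.05. fail to reject H0.

n_eff = 13, pos = 4, neg = 9, p = 0.266846, fail to reject H0.


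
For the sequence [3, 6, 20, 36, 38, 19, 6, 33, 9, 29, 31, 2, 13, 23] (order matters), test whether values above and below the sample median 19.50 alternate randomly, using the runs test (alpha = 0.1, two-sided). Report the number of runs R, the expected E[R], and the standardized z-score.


Step 1: Compute median = 19.50; label A = above, B = below.
Labels in order: BBAAABBABAABBA  (n_A = 7, n_B = 7)
Step 2: Count runs R = 8.
Step 3: Under H0 (random ordering), E[R] = 2*n_A*n_B/(n_A+n_B) + 1 = 2*7*7/14 + 1 = 8.0000.
        Var[R] = 2*n_A*n_B*(2*n_A*n_B - n_A - n_B) / ((n_A+n_B)^2 * (n_A+n_B-1)) = 8232/2548 = 3.2308.
        SD[R] = 1.7974.
Step 4: R = E[R], so z = 0 with no continuity correction.
Step 5: Two-sided p-value via normal approximation = 2*(1 - Phi(|z|)) = 1.000000.
Step 6: alpha = 0.1. fail to reject H0.

R = 8, z = 0.0000, p = 1.000000, fail to reject H0.


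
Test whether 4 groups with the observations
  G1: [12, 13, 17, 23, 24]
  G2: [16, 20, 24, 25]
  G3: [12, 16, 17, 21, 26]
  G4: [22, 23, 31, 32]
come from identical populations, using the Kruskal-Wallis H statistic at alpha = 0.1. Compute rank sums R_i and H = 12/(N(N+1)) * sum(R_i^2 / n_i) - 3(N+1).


Step 1: Combine all N = 18 observations and assign midranks.
sorted (value, group, rank): (12,G1,1.5), (12,G3,1.5), (13,G1,3), (16,G2,4.5), (16,G3,4.5), (17,G1,6.5), (17,G3,6.5), (20,G2,8), (21,G3,9), (22,G4,10), (23,G1,11.5), (23,G4,11.5), (24,G1,13.5), (24,G2,13.5), (25,G2,15), (26,G3,16), (31,G4,17), (32,G4,18)
Step 2: Sum ranks within each group.
R_1 = 36 (n_1 = 5)
R_2 = 41 (n_2 = 4)
R_3 = 37.5 (n_3 = 5)
R_4 = 56.5 (n_4 = 4)
Step 3: H = 12/(N(N+1)) * sum(R_i^2/n_i) - 3(N+1)
     = 12/(18*19) * (36^2/5 + 41^2/4 + 37.5^2/5 + 56.5^2/4) - 3*19
     = 0.035088 * 1758.76 - 57
     = 4.710965.
Step 4: Ties present; correction factor C = 1 - 30/(18^3 - 18) = 0.994840. Corrected H = 4.710965 / 0.994840 = 4.735399.
Step 5: Under H0, H ~ chi^2(3); p-value = 0.192230.
Step 6: alpha = 0.1. fail to reject H0.

H = 4.7354, df = 3, p = 0.192230, fail to reject H0.


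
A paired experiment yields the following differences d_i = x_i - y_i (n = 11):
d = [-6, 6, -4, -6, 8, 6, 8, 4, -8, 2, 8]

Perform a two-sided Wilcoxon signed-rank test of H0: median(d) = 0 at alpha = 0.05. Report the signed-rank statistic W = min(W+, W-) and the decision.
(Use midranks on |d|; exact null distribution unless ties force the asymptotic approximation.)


Step 1: Drop any zero differences (none here) and take |d_i|.
|d| = [6, 6, 4, 6, 8, 6, 8, 4, 8, 2, 8]
Step 2: Midrank |d_i| (ties get averaged ranks).
ranks: |6|->5.5, |6|->5.5, |4|->2.5, |6|->5.5, |8|->9.5, |6|->5.5, |8|->9.5, |4|->2.5, |8|->9.5, |2|->1, |8|->9.5
Step 3: Attach original signs; sum ranks with positive sign and with negative sign.
W+ = 5.5 + 9.5 + 5.5 + 9.5 + 2.5 + 1 + 9.5 = 43
W- = 5.5 + 2.5 + 5.5 + 9.5 = 23
(Check: W+ + W- = 66 should equal n(n+1)/2 = 66.)
Step 4: Test statistic W = min(W+, W-) = 23.
Step 5: Ties in |d|, so use the tie-corrected normal approximation.
        E[W] = n(n+1)/4 = 11*12/4 = 33.
        Tie groups: |d|=4 (t=2), |d|=6 (t=4), |d|=8 (t=4); sum(t^3 - t) = 126.
        Var[W] = n(n+1)(2n+1)/24 - sum(t^3-t)/48 = 3036/24 - 126/48 = 123.875.
        z = (W - E[W]) / sqrt(Var[W]) = (23 - 33) / 11.1299 = -0.8985.
        Two-sided p = 2*Phi(z) = 0.368930.
Step 6: alpha = 0.05. fail to reject H0.

W+ = 43, W- = 23, W = min = 23, p = 0.368930, fail to reject H0.


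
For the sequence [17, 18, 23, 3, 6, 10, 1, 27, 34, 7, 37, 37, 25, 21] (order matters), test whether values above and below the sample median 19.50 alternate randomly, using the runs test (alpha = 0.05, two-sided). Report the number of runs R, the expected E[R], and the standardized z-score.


Step 1: Compute median = 19.50; label A = above, B = below.
Labels in order: BBABBBBAABAAAA  (n_A = 7, n_B = 7)
Step 2: Count runs R = 6.
Step 3: Under H0 (random ordering), E[R] = 2*n_A*n_B/(n_A+n_B) + 1 = 2*7*7/14 + 1 = 8.0000.
        Var[R] = 2*n_A*n_B*(2*n_A*n_B - n_A - n_B) / ((n_A+n_B)^2 * (n_A+n_B-1)) = 8232/2548 = 3.2308.
        SD[R] = 1.7974.
Step 4: Continuity-corrected z = (R + 0.5 - E[R]) / SD[R] = (6 + 0.5 - 8.0000) / 1.7974 = -0.8345.
Step 5: Two-sided p-value via normal approximation = 2*(1 - Phi(|z|)) = 0.403986.
Step 6: alpha = 0.05. fail to reject H0.

R = 6, z = -0.8345, p = 0.403986, fail to reject H0.


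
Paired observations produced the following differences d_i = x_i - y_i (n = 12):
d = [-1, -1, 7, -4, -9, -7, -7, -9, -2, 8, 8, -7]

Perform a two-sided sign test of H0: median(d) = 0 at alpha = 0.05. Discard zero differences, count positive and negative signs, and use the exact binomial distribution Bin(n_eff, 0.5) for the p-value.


Step 1: Discard zero differences. Original n = 12; n_eff = number of nonzero differences = 12.
Nonzero differences (with sign): -1, -1, +7, -4, -9, -7, -7, -9, -2, +8, +8, -7
Step 2: Count signs: positive = 3, negative = 9.
Step 3: Under H0: P(positive) = 0.5, so the number of positives S ~ Bin(12, 0.5).
Step 4: Two-sided exact p-value = sum of Bin(12,0.5) probabilities at or below the observed probability = 0.145996.
Step 5: alpha = 0.05. fail to reject H0.

n_eff = 12, pos = 3, neg = 9, p = 0.145996, fail to reject H0.


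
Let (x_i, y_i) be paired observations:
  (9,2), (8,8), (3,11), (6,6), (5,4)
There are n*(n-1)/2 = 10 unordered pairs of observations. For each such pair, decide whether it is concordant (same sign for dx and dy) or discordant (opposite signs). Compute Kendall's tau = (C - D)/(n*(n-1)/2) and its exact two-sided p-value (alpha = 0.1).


Step 1: Enumerate the 10 unordered pairs (i,j) with i<j and classify each by sign(x_j-x_i) * sign(y_j-y_i).
  (1,2):dx=-1,dy=+6->D; (1,3):dx=-6,dy=+9->D; (1,4):dx=-3,dy=+4->D; (1,5):dx=-4,dy=+2->D
  (2,3):dx=-5,dy=+3->D; (2,4):dx=-2,dy=-2->C; (2,5):dx=-3,dy=-4->C; (3,4):dx=+3,dy=-5->D
  (3,5):dx=+2,dy=-7->D; (4,5):dx=-1,dy=-2->C
Step 2: C = 3, D = 7, total pairs = 10.
Step 3: tau = (C - D)/(n(n-1)/2) = (3 - 7)/10 = -0.400000.
Step 4: Exact two-sided p-value (enumerate n! = 120 permutations of y under H0): p = 0.483333.
Step 5: alpha = 0.1. fail to reject H0.

tau_b = -0.4000 (C=3, D=7), p = 0.483333, fail to reject H0.


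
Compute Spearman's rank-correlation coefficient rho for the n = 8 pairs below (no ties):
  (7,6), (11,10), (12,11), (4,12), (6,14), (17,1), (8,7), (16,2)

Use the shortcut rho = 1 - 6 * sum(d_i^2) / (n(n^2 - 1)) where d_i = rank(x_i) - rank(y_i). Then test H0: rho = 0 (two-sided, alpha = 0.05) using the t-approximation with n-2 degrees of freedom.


Step 1: Rank x and y separately (midranks; no ties here).
rank(x): 7->3, 11->5, 12->6, 4->1, 6->2, 17->8, 8->4, 16->7
rank(y): 6->3, 10->5, 11->6, 12->7, 14->8, 1->1, 7->4, 2->2
Step 2: d_i = R_x(i) - R_y(i); compute d_i^2.
  (3-3)^2=0, (5-5)^2=0, (6-6)^2=0, (1-7)^2=36, (2-8)^2=36, (8-1)^2=49, (4-4)^2=0, (7-2)^2=25
sum(d^2) = 146.
Step 3: rho = 1 - 6*146 / (8*(8^2 - 1)) = 1 - 876/504 = -0.738095.
Step 4: Under H0, t = rho * sqrt((n-2)/(1-rho^2)) = -2.6797 ~ t(6).
Step 5: Two-sided p-value from the t-distribution with 6 df = 0.036553.
Step 6: alpha = 0.05. reject H0.

rho = -0.7381, p = 0.036553, reject H0 at alpha = 0.05.


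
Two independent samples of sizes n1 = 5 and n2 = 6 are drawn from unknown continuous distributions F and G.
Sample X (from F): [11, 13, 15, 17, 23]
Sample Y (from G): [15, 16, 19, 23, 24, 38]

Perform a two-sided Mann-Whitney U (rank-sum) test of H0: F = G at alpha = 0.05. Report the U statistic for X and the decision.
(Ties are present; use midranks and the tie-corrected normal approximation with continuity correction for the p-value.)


Step 1: Combine and sort all 11 observations; assign midranks.
sorted (value, group): (11,X), (13,X), (15,X), (15,Y), (16,Y), (17,X), (19,Y), (23,X), (23,Y), (24,Y), (38,Y)
ranks: 11->1, 13->2, 15->3.5, 15->3.5, 16->5, 17->6, 19->7, 23->8.5, 23->8.5, 24->10, 38->11
Step 2: Rank sum for X: R1 = 1 + 2 + 3.5 + 6 + 8.5 = 21.
Step 3: U_X = R1 - n1(n1+1)/2 = 21 - 5*6/2 = 21 - 15 = 6.
       U_Y = n1*n2 - U_X = 30 - 6 = 24.
Step 4: Ties are present, so use the tie-corrected normal approximation (with continuity correction) for the p-value.
Step 5: p-value = 0.119000; compare to alpha = 0.05. fail to reject H0.

U_X = 6, p = 0.119000, fail to reject H0 at alpha = 0.05.


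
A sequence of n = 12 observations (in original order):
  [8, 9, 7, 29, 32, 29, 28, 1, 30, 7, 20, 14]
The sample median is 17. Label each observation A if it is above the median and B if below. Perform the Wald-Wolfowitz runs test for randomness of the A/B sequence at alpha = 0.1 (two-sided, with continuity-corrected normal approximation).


Step 1: Compute median = 17; label A = above, B = below.
Labels in order: BBBAAAABABAB  (n_A = 6, n_B = 6)
Step 2: Count runs R = 7.
Step 3: Under H0 (random ordering), E[R] = 2*n_A*n_B/(n_A+n_B) + 1 = 2*6*6/12 + 1 = 7.0000.
        Var[R] = 2*n_A*n_B*(2*n_A*n_B - n_A - n_B) / ((n_A+n_B)^2 * (n_A+n_B-1)) = 4320/1584 = 2.7273.
        SD[R] = 1.6514.
Step 4: R = E[R], so z = 0 with no continuity correction.
Step 5: Two-sided p-value via normal approximation = 2*(1 - Phi(|z|)) = 1.000000.
Step 6: alpha = 0.1. fail to reject H0.

R = 7, z = 0.0000, p = 1.000000, fail to reject H0.


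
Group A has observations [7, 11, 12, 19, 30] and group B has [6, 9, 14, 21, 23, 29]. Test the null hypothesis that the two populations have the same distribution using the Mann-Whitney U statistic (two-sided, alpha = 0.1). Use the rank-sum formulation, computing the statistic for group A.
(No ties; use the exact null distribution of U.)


Step 1: Combine and sort all 11 observations; assign midranks.
sorted (value, group): (6,Y), (7,X), (9,Y), (11,X), (12,X), (14,Y), (19,X), (21,Y), (23,Y), (29,Y), (30,X)
ranks: 6->1, 7->2, 9->3, 11->4, 12->5, 14->6, 19->7, 21->8, 23->9, 29->10, 30->11
Step 2: Rank sum for X: R1 = 2 + 4 + 5 + 7 + 11 = 29.
Step 3: U_X = R1 - n1(n1+1)/2 = 29 - 5*6/2 = 29 - 15 = 14.
       U_Y = n1*n2 - U_X = 30 - 14 = 16.
Step 4: No ties, so the exact null distribution of U (based on enumerating the C(11,5) = 462 equally likely rank assignments) gives the two-sided p-value.
Step 5: p-value = 0.930736; compare to alpha = 0.1. fail to reject H0.

U_X = 14, p = 0.930736, fail to reject H0 at alpha = 0.1.


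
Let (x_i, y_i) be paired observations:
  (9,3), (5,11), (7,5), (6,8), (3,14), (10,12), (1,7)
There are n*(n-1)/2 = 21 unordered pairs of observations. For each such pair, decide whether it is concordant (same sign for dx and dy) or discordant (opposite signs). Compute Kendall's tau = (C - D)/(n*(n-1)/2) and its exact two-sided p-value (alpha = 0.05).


Step 1: Enumerate the 21 unordered pairs (i,j) with i<j and classify each by sign(x_j-x_i) * sign(y_j-y_i).
  (1,2):dx=-4,dy=+8->D; (1,3):dx=-2,dy=+2->D; (1,4):dx=-3,dy=+5->D; (1,5):dx=-6,dy=+11->D
  (1,6):dx=+1,dy=+9->C; (1,7):dx=-8,dy=+4->D; (2,3):dx=+2,dy=-6->D; (2,4):dx=+1,dy=-3->D
  (2,5):dx=-2,dy=+3->D; (2,6):dx=+5,dy=+1->C; (2,7):dx=-4,dy=-4->C; (3,4):dx=-1,dy=+3->D
  (3,5):dx=-4,dy=+9->D; (3,6):dx=+3,dy=+7->C; (3,7):dx=-6,dy=+2->D; (4,5):dx=-3,dy=+6->D
  (4,6):dx=+4,dy=+4->C; (4,7):dx=-5,dy=-1->C; (5,6):dx=+7,dy=-2->D; (5,7):dx=-2,dy=-7->C
  (6,7):dx=-9,dy=-5->C
Step 2: C = 8, D = 13, total pairs = 21.
Step 3: tau = (C - D)/(n(n-1)/2) = (8 - 13)/21 = -0.238095.
Step 4: Exact two-sided p-value (enumerate n! = 5040 permutations of y under H0): p = 0.561905.
Step 5: alpha = 0.05. fail to reject H0.

tau_b = -0.2381 (C=8, D=13), p = 0.561905, fail to reject H0.


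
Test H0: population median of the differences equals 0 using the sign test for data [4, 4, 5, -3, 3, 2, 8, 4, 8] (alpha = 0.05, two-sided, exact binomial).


Step 1: Discard zero differences. Original n = 9; n_eff = number of nonzero differences = 9.
Nonzero differences (with sign): +4, +4, +5, -3, +3, +2, +8, +4, +8
Step 2: Count signs: positive = 8, negative = 1.
Step 3: Under H0: P(positive) = 0.5, so the number of positives S ~ Bin(9, 0.5).
Step 4: Two-sided exact p-value = sum of Bin(9,0.5) probabilities at or below the observed probability = 0.039062.
Step 5: alpha = 0.05. reject H0.

n_eff = 9, pos = 8, neg = 1, p = 0.039062, reject H0.


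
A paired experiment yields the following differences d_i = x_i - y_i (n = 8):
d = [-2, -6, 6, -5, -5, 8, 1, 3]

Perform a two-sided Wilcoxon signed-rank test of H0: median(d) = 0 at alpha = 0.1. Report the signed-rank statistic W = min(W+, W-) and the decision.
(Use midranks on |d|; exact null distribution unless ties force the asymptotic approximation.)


Step 1: Drop any zero differences (none here) and take |d_i|.
|d| = [2, 6, 6, 5, 5, 8, 1, 3]
Step 2: Midrank |d_i| (ties get averaged ranks).
ranks: |2|->2, |6|->6.5, |6|->6.5, |5|->4.5, |5|->4.5, |8|->8, |1|->1, |3|->3
Step 3: Attach original signs; sum ranks with positive sign and with negative sign.
W+ = 6.5 + 8 + 1 + 3 = 18.5
W- = 2 + 6.5 + 4.5 + 4.5 = 17.5
(Check: W+ + W- = 36 should equal n(n+1)/2 = 36.)
Step 4: Test statistic W = min(W+, W-) = 17.5.
Step 5: Ties in |d|, so use the tie-corrected normal approximation.
        E[W] = n(n+1)/4 = 8*9/4 = 18.
        Tie groups: |d|=5 (t=2), |d|=6 (t=2); sum(t^3 - t) = 12.
        Var[W] = n(n+1)(2n+1)/24 - sum(t^3-t)/48 = 1224/24 - 12/48 = 50.75.
        z = (W - E[W]) / sqrt(Var[W]) = (17.5 - 18) / 7.1239 = -0.0702.
        Two-sided p = 2*Phi(z) = 0.944045.
Step 6: alpha = 0.1. fail to reject H0.

W+ = 18.5, W- = 17.5, W = min = 17.5, p = 0.944045, fail to reject H0.


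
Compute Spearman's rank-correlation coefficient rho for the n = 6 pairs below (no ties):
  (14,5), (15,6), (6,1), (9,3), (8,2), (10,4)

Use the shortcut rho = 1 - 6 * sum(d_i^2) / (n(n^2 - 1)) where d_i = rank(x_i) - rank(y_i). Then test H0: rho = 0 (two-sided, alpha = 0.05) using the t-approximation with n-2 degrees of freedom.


Step 1: Rank x and y separately (midranks; no ties here).
rank(x): 14->5, 15->6, 6->1, 9->3, 8->2, 10->4
rank(y): 5->5, 6->6, 1->1, 3->3, 2->2, 4->4
Step 2: d_i = R_x(i) - R_y(i); compute d_i^2.
  (5-5)^2=0, (6-6)^2=0, (1-1)^2=0, (3-3)^2=0, (2-2)^2=0, (4-4)^2=0
sum(d^2) = 0.
Step 3: rho = 1 - 6*0 / (6*(6^2 - 1)) = 1 - 0/210 = 1.000000.
Step 5: Two-sided p-value from the t-distribution with 4 df = 0.000000.
Step 6: alpha = 0.05. reject H0.

rho = 1.0000, p = 0.000000, reject H0 at alpha = 0.05.


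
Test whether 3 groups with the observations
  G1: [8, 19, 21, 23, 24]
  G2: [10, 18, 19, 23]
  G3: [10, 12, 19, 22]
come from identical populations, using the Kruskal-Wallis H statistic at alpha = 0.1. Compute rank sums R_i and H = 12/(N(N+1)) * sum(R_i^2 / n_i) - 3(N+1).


Step 1: Combine all N = 13 observations and assign midranks.
sorted (value, group, rank): (8,G1,1), (10,G2,2.5), (10,G3,2.5), (12,G3,4), (18,G2,5), (19,G1,7), (19,G2,7), (19,G3,7), (21,G1,9), (22,G3,10), (23,G1,11.5), (23,G2,11.5), (24,G1,13)
Step 2: Sum ranks within each group.
R_1 = 41.5 (n_1 = 5)
R_2 = 26 (n_2 = 4)
R_3 = 23.5 (n_3 = 4)
Step 3: H = 12/(N(N+1)) * sum(R_i^2/n_i) - 3(N+1)
     = 12/(13*14) * (41.5^2/5 + 26^2/4 + 23.5^2/4) - 3*14
     = 0.065934 * 651.513 - 42
     = 0.956868.
Step 4: Ties present; correction factor C = 1 - 36/(13^3 - 13) = 0.983516. Corrected H = 0.956868 / 0.983516 = 0.972905.
Step 5: Under H0, H ~ chi^2(2); p-value = 0.614804.
Step 6: alpha = 0.1. fail to reject H0.

H = 0.9729, df = 2, p = 0.614804, fail to reject H0.


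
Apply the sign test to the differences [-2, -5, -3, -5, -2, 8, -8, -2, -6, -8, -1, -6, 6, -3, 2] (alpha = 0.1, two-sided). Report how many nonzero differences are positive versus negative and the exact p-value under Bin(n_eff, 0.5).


Step 1: Discard zero differences. Original n = 15; n_eff = number of nonzero differences = 15.
Nonzero differences (with sign): -2, -5, -3, -5, -2, +8, -8, -2, -6, -8, -1, -6, +6, -3, +2
Step 2: Count signs: positive = 3, negative = 12.
Step 3: Under H0: P(positive) = 0.5, so the number of positives S ~ Bin(15, 0.5).
Step 4: Two-sided exact p-value = sum of Bin(15,0.5) probabilities at or below the observed probability = 0.035156.
Step 5: alpha = 0.1. reject H0.

n_eff = 15, pos = 3, neg = 12, p = 0.035156, reject H0.


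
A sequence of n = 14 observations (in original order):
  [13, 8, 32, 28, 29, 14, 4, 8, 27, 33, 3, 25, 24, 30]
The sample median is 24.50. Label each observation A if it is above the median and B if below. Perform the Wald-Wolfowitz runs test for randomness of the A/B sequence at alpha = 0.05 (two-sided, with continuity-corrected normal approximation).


Step 1: Compute median = 24.50; label A = above, B = below.
Labels in order: BBAAABBBAABABA  (n_A = 7, n_B = 7)
Step 2: Count runs R = 8.
Step 3: Under H0 (random ordering), E[R] = 2*n_A*n_B/(n_A+n_B) + 1 = 2*7*7/14 + 1 = 8.0000.
        Var[R] = 2*n_A*n_B*(2*n_A*n_B - n_A - n_B) / ((n_A+n_B)^2 * (n_A+n_B-1)) = 8232/2548 = 3.2308.
        SD[R] = 1.7974.
Step 4: R = E[R], so z = 0 with no continuity correction.
Step 5: Two-sided p-value via normal approximation = 2*(1 - Phi(|z|)) = 1.000000.
Step 6: alpha = 0.05. fail to reject H0.

R = 8, z = 0.0000, p = 1.000000, fail to reject H0.


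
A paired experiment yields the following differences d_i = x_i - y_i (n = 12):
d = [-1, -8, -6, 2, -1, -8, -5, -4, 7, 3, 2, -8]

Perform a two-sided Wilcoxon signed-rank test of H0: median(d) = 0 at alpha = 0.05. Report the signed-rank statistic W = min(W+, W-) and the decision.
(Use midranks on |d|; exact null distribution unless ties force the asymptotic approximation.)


Step 1: Drop any zero differences (none here) and take |d_i|.
|d| = [1, 8, 6, 2, 1, 8, 5, 4, 7, 3, 2, 8]
Step 2: Midrank |d_i| (ties get averaged ranks).
ranks: |1|->1.5, |8|->11, |6|->8, |2|->3.5, |1|->1.5, |8|->11, |5|->7, |4|->6, |7|->9, |3|->5, |2|->3.5, |8|->11
Step 3: Attach original signs; sum ranks with positive sign and with negative sign.
W+ = 3.5 + 9 + 5 + 3.5 = 21
W- = 1.5 + 11 + 8 + 1.5 + 11 + 7 + 6 + 11 = 57
(Check: W+ + W- = 78 should equal n(n+1)/2 = 78.)
Step 4: Test statistic W = min(W+, W-) = 21.
Step 5: Ties in |d|, so use the tie-corrected normal approximation.
        E[W] = n(n+1)/4 = 12*13/4 = 39.
        Tie groups: |d|=1 (t=2), |d|=2 (t=2), |d|=8 (t=3); sum(t^3 - t) = 36.
        Var[W] = n(n+1)(2n+1)/24 - sum(t^3-t)/48 = 3900/24 - 36/48 = 161.75.
        z = (W - E[W]) / sqrt(Var[W]) = (21 - 39) / 12.7181 = -1.4153.
        Two-sided p = 2*Phi(z) = 0.156979.
Step 6: alpha = 0.05. fail to reject H0.

W+ = 21, W- = 57, W = min = 21, p = 0.156979, fail to reject H0.


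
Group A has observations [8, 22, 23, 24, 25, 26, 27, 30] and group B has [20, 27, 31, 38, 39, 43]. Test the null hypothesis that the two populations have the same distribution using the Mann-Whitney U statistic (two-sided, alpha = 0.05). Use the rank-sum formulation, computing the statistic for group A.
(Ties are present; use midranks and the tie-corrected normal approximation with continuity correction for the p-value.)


Step 1: Combine and sort all 14 observations; assign midranks.
sorted (value, group): (8,X), (20,Y), (22,X), (23,X), (24,X), (25,X), (26,X), (27,X), (27,Y), (30,X), (31,Y), (38,Y), (39,Y), (43,Y)
ranks: 8->1, 20->2, 22->3, 23->4, 24->5, 25->6, 26->7, 27->8.5, 27->8.5, 30->10, 31->11, 38->12, 39->13, 43->14
Step 2: Rank sum for X: R1 = 1 + 3 + 4 + 5 + 6 + 7 + 8.5 + 10 = 44.5.
Step 3: U_X = R1 - n1(n1+1)/2 = 44.5 - 8*9/2 = 44.5 - 36 = 8.5.
       U_Y = n1*n2 - U_X = 48 - 8.5 = 39.5.
Step 4: Ties are present, so use the tie-corrected normal approximation (with continuity correction) for the p-value.
Step 5: p-value = 0.052547; compare to alpha = 0.05. fail to reject H0.

U_X = 8.5, p = 0.052547, fail to reject H0 at alpha = 0.05.


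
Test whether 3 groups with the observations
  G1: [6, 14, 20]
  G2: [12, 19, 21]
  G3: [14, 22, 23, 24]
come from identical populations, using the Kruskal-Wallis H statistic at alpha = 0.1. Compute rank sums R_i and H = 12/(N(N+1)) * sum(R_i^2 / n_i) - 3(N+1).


Step 1: Combine all N = 10 observations and assign midranks.
sorted (value, group, rank): (6,G1,1), (12,G2,2), (14,G1,3.5), (14,G3,3.5), (19,G2,5), (20,G1,6), (21,G2,7), (22,G3,8), (23,G3,9), (24,G3,10)
Step 2: Sum ranks within each group.
R_1 = 10.5 (n_1 = 3)
R_2 = 14 (n_2 = 3)
R_3 = 30.5 (n_3 = 4)
Step 3: H = 12/(N(N+1)) * sum(R_i^2/n_i) - 3(N+1)
     = 12/(10*11) * (10.5^2/3 + 14^2/3 + 30.5^2/4) - 3*11
     = 0.109091 * 334.646 - 33
     = 3.506818.
Step 4: Ties present; correction factor C = 1 - 6/(10^3 - 10) = 0.993939. Corrected H = 3.506818 / 0.993939 = 3.528201.
Step 5: Under H0, H ~ chi^2(2); p-value = 0.171341.
Step 6: alpha = 0.1. fail to reject H0.

H = 3.5282, df = 2, p = 0.171341, fail to reject H0.


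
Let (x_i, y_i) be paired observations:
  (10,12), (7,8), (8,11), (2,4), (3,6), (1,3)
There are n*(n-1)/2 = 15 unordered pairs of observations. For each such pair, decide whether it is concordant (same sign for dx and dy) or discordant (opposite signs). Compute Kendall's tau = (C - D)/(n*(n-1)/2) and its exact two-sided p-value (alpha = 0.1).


Step 1: Enumerate the 15 unordered pairs (i,j) with i<j and classify each by sign(x_j-x_i) * sign(y_j-y_i).
  (1,2):dx=-3,dy=-4->C; (1,3):dx=-2,dy=-1->C; (1,4):dx=-8,dy=-8->C; (1,5):dx=-7,dy=-6->C
  (1,6):dx=-9,dy=-9->C; (2,3):dx=+1,dy=+3->C; (2,4):dx=-5,dy=-4->C; (2,5):dx=-4,dy=-2->C
  (2,6):dx=-6,dy=-5->C; (3,4):dx=-6,dy=-7->C; (3,5):dx=-5,dy=-5->C; (3,6):dx=-7,dy=-8->C
  (4,5):dx=+1,dy=+2->C; (4,6):dx=-1,dy=-1->C; (5,6):dx=-2,dy=-3->C
Step 2: C = 15, D = 0, total pairs = 15.
Step 3: tau = (C - D)/(n(n-1)/2) = (15 - 0)/15 = 1.000000.
Step 4: Exact two-sided p-value (enumerate n! = 720 permutations of y under H0): p = 0.002778.
Step 5: alpha = 0.1. reject H0.

tau_b = 1.0000 (C=15, D=0), p = 0.002778, reject H0.


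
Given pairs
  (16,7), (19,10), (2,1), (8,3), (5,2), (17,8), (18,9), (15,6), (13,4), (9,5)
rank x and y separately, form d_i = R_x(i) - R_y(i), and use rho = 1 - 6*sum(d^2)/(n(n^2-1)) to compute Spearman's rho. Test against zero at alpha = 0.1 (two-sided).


Step 1: Rank x and y separately (midranks; no ties here).
rank(x): 16->7, 19->10, 2->1, 8->3, 5->2, 17->8, 18->9, 15->6, 13->5, 9->4
rank(y): 7->7, 10->10, 1->1, 3->3, 2->2, 8->8, 9->9, 6->6, 4->4, 5->5
Step 2: d_i = R_x(i) - R_y(i); compute d_i^2.
  (7-7)^2=0, (10-10)^2=0, (1-1)^2=0, (3-3)^2=0, (2-2)^2=0, (8-8)^2=0, (9-9)^2=0, (6-6)^2=0, (5-4)^2=1, (4-5)^2=1
sum(d^2) = 2.
Step 3: rho = 1 - 6*2 / (10*(10^2 - 1)) = 1 - 12/990 = 0.987879.
Step 4: Under H0, t = rho * sqrt((n-2)/(1-rho^2)) = 18.0003 ~ t(8).
Step 5: Two-sided p-value from the t-distribution with 8 df = 0.000000.
Step 6: alpha = 0.1. reject H0.

rho = 0.9879, p = 0.000000, reject H0 at alpha = 0.1.


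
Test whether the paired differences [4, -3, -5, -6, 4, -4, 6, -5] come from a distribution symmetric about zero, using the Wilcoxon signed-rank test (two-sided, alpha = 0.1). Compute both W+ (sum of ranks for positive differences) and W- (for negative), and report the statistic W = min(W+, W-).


Step 1: Drop any zero differences (none here) and take |d_i|.
|d| = [4, 3, 5, 6, 4, 4, 6, 5]
Step 2: Midrank |d_i| (ties get averaged ranks).
ranks: |4|->3, |3|->1, |5|->5.5, |6|->7.5, |4|->3, |4|->3, |6|->7.5, |5|->5.5
Step 3: Attach original signs; sum ranks with positive sign and with negative sign.
W+ = 3 + 3 + 7.5 = 13.5
W- = 1 + 5.5 + 7.5 + 3 + 5.5 = 22.5
(Check: W+ + W- = 36 should equal n(n+1)/2 = 36.)
Step 4: Test statistic W = min(W+, W-) = 13.5.
Step 5: Ties in |d|, so use the tie-corrected normal approximation.
        E[W] = n(n+1)/4 = 8*9/4 = 18.
        Tie groups: |d|=4 (t=3), |d|=5 (t=2), |d|=6 (t=2); sum(t^3 - t) = 36.
        Var[W] = n(n+1)(2n+1)/24 - sum(t^3-t)/48 = 1224/24 - 36/48 = 50.25.
        z = (W - E[W]) / sqrt(Var[W]) = (13.5 - 18) / 7.0887 = -0.6348.
        Two-sided p = 2*Phi(z) = 0.525552.
Step 6: alpha = 0.1. fail to reject H0.

W+ = 13.5, W- = 22.5, W = min = 13.5, p = 0.525552, fail to reject H0.


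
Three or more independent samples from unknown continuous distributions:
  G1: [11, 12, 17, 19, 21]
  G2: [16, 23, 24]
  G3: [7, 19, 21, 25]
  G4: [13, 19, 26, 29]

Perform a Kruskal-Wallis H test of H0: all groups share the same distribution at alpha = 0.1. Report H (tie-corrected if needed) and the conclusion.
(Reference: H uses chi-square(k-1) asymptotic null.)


Step 1: Combine all N = 16 observations and assign midranks.
sorted (value, group, rank): (7,G3,1), (11,G1,2), (12,G1,3), (13,G4,4), (16,G2,5), (17,G1,6), (19,G1,8), (19,G3,8), (19,G4,8), (21,G1,10.5), (21,G3,10.5), (23,G2,12), (24,G2,13), (25,G3,14), (26,G4,15), (29,G4,16)
Step 2: Sum ranks within each group.
R_1 = 29.5 (n_1 = 5)
R_2 = 30 (n_2 = 3)
R_3 = 33.5 (n_3 = 4)
R_4 = 43 (n_4 = 4)
Step 3: H = 12/(N(N+1)) * sum(R_i^2/n_i) - 3(N+1)
     = 12/(16*17) * (29.5^2/5 + 30^2/3 + 33.5^2/4 + 43^2/4) - 3*17
     = 0.044118 * 1216.86 - 51
     = 2.685110.
Step 4: Ties present; correction factor C = 1 - 30/(16^3 - 16) = 0.992647. Corrected H = 2.685110 / 0.992647 = 2.705000.
Step 5: Under H0, H ~ chi^2(3); p-value = 0.439378.
Step 6: alpha = 0.1. fail to reject H0.

H = 2.7050, df = 3, p = 0.439378, fail to reject H0.


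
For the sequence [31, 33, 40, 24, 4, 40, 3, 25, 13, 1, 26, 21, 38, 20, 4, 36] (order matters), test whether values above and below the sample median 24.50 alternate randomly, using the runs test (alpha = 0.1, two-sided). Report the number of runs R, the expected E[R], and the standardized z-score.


Step 1: Compute median = 24.50; label A = above, B = below.
Labels in order: AAABBABABBABABBA  (n_A = 8, n_B = 8)
Step 2: Count runs R = 11.
Step 3: Under H0 (random ordering), E[R] = 2*n_A*n_B/(n_A+n_B) + 1 = 2*8*8/16 + 1 = 9.0000.
        Var[R] = 2*n_A*n_B*(2*n_A*n_B - n_A - n_B) / ((n_A+n_B)^2 * (n_A+n_B-1)) = 14336/3840 = 3.7333.
        SD[R] = 1.9322.
Step 4: Continuity-corrected z = (R - 0.5 - E[R]) / SD[R] = (11 - 0.5 - 9.0000) / 1.9322 = 0.7763.
Step 5: Two-sided p-value via normal approximation = 2*(1 - Phi(|z|)) = 0.437558.
Step 6: alpha = 0.1. fail to reject H0.

R = 11, z = 0.7763, p = 0.437558, fail to reject H0.


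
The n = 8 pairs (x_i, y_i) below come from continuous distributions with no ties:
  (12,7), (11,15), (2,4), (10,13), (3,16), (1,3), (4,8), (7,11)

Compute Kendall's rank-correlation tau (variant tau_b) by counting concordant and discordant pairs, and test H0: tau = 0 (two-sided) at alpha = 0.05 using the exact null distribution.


Step 1: Enumerate the 28 unordered pairs (i,j) with i<j and classify each by sign(x_j-x_i) * sign(y_j-y_i).
  (1,2):dx=-1,dy=+8->D; (1,3):dx=-10,dy=-3->C; (1,4):dx=-2,dy=+6->D; (1,5):dx=-9,dy=+9->D
  (1,6):dx=-11,dy=-4->C; (1,7):dx=-8,dy=+1->D; (1,8):dx=-5,dy=+4->D; (2,3):dx=-9,dy=-11->C
  (2,4):dx=-1,dy=-2->C; (2,5):dx=-8,dy=+1->D; (2,6):dx=-10,dy=-12->C; (2,7):dx=-7,dy=-7->C
  (2,8):dx=-4,dy=-4->C; (3,4):dx=+8,dy=+9->C; (3,5):dx=+1,dy=+12->C; (3,6):dx=-1,dy=-1->C
  (3,7):dx=+2,dy=+4->C; (3,8):dx=+5,dy=+7->C; (4,5):dx=-7,dy=+3->D; (4,6):dx=-9,dy=-10->C
  (4,7):dx=-6,dy=-5->C; (4,8):dx=-3,dy=-2->C; (5,6):dx=-2,dy=-13->C; (5,7):dx=+1,dy=-8->D
  (5,8):dx=+4,dy=-5->D; (6,7):dx=+3,dy=+5->C; (6,8):dx=+6,dy=+8->C; (7,8):dx=+3,dy=+3->C
Step 2: C = 19, D = 9, total pairs = 28.
Step 3: tau = (C - D)/(n(n-1)/2) = (19 - 9)/28 = 0.357143.
Step 4: Exact two-sided p-value (enumerate n! = 40320 permutations of y under H0): p = 0.275099.
Step 5: alpha = 0.05. fail to reject H0.

tau_b = 0.3571 (C=19, D=9), p = 0.275099, fail to reject H0.


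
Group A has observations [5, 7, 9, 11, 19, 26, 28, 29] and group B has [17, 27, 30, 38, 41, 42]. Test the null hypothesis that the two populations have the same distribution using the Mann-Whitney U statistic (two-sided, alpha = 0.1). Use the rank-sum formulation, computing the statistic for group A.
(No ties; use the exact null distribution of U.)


Step 1: Combine and sort all 14 observations; assign midranks.
sorted (value, group): (5,X), (7,X), (9,X), (11,X), (17,Y), (19,X), (26,X), (27,Y), (28,X), (29,X), (30,Y), (38,Y), (41,Y), (42,Y)
ranks: 5->1, 7->2, 9->3, 11->4, 17->5, 19->6, 26->7, 27->8, 28->9, 29->10, 30->11, 38->12, 41->13, 42->14
Step 2: Rank sum for X: R1 = 1 + 2 + 3 + 4 + 6 + 7 + 9 + 10 = 42.
Step 3: U_X = R1 - n1(n1+1)/2 = 42 - 8*9/2 = 42 - 36 = 6.
       U_Y = n1*n2 - U_X = 48 - 6 = 42.
Step 4: No ties, so the exact null distribution of U (based on enumerating the C(14,8) = 3003 equally likely rank assignments) gives the two-sided p-value.
Step 5: p-value = 0.019980; compare to alpha = 0.1. reject H0.

U_X = 6, p = 0.019980, reject H0 at alpha = 0.1.


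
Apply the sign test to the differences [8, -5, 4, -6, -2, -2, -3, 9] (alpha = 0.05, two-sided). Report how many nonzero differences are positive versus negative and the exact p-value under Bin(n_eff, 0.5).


Step 1: Discard zero differences. Original n = 8; n_eff = number of nonzero differences = 8.
Nonzero differences (with sign): +8, -5, +4, -6, -2, -2, -3, +9
Step 2: Count signs: positive = 3, negative = 5.
Step 3: Under H0: P(positive) = 0.5, so the number of positives S ~ Bin(8, 0.5).
Step 4: Two-sided exact p-value = sum of Bin(8,0.5) probabilities at or below the observed probability = 0.726562.
Step 5: alpha = 0.05. fail to reject H0.

n_eff = 8, pos = 3, neg = 5, p = 0.726562, fail to reject H0.


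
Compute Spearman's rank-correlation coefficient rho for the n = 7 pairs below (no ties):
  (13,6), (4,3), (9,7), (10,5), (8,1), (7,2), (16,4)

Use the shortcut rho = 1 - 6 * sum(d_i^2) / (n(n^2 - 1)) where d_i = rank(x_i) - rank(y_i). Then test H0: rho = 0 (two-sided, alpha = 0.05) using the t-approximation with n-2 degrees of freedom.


Step 1: Rank x and y separately (midranks; no ties here).
rank(x): 13->6, 4->1, 9->4, 10->5, 8->3, 7->2, 16->7
rank(y): 6->6, 3->3, 7->7, 5->5, 1->1, 2->2, 4->4
Step 2: d_i = R_x(i) - R_y(i); compute d_i^2.
  (6-6)^2=0, (1-3)^2=4, (4-7)^2=9, (5-5)^2=0, (3-1)^2=4, (2-2)^2=0, (7-4)^2=9
sum(d^2) = 26.
Step 3: rho = 1 - 6*26 / (7*(7^2 - 1)) = 1 - 156/336 = 0.535714.
Step 4: Under H0, t = rho * sqrt((n-2)/(1-rho^2)) = 1.4186 ~ t(5).
Step 5: Two-sided p-value from the t-distribution with 5 df = 0.215217.
Step 6: alpha = 0.05. fail to reject H0.

rho = 0.5357, p = 0.215217, fail to reject H0 at alpha = 0.05.


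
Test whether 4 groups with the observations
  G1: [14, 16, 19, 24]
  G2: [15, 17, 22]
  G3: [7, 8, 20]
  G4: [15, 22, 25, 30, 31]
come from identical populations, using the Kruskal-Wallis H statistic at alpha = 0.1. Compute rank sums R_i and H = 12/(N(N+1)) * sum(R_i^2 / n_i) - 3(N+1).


Step 1: Combine all N = 15 observations and assign midranks.
sorted (value, group, rank): (7,G3,1), (8,G3,2), (14,G1,3), (15,G2,4.5), (15,G4,4.5), (16,G1,6), (17,G2,7), (19,G1,8), (20,G3,9), (22,G2,10.5), (22,G4,10.5), (24,G1,12), (25,G4,13), (30,G4,14), (31,G4,15)
Step 2: Sum ranks within each group.
R_1 = 29 (n_1 = 4)
R_2 = 22 (n_2 = 3)
R_3 = 12 (n_3 = 3)
R_4 = 57 (n_4 = 5)
Step 3: H = 12/(N(N+1)) * sum(R_i^2/n_i) - 3(N+1)
     = 12/(15*16) * (29^2/4 + 22^2/3 + 12^2/3 + 57^2/5) - 3*16
     = 0.050000 * 1069.38 - 48
     = 5.469167.
Step 4: Ties present; correction factor C = 1 - 12/(15^3 - 15) = 0.996429. Corrected H = 5.469167 / 0.996429 = 5.488769.
Step 5: Under H0, H ~ chi^2(3); p-value = 0.139312.
Step 6: alpha = 0.1. fail to reject H0.

H = 5.4888, df = 3, p = 0.139312, fail to reject H0.
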